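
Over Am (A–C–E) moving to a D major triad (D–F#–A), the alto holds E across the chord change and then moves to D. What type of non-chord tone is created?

E is a suspension.

The harmony at that moment is D major triad (D, F#, A); E is not a chord tone.
It is held over (the same pitch as the preceding E) and left by step down to D.
Held over from the previous chord and resolving down by step — a suspension.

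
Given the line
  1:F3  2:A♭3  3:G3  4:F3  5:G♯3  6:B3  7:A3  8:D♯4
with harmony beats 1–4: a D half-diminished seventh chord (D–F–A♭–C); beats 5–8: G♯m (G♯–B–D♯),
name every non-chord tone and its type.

The harmony at that moment is D half-diminished seventh chord (D, F, A♭, C); G3 is not a chord tone.
It is approached by step down from A♭3 and left by step down to F3.
Step in, step out in the same direction — a passing tone.
The harmony at that moment is G♯ minor triad (G♯, B, D♯); A3 is not a chord tone.
It is approached by step down from B3 and left by leap up to D♯4.
Step in, leap out — an escape tone.

G3 (beat 3) — passing tone; A3 (beat 7) — escape tone.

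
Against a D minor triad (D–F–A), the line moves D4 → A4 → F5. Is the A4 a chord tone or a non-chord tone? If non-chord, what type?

D minor triad contains D, F, A; A is the fifth, so it is a chord tone.

Chord tone (the fifth of D minor triad).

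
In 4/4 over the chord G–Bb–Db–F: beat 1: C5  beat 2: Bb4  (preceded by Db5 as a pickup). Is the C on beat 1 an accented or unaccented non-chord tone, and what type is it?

Accented passing tone.

The harmony at that moment is G half-diminished seventh chord (G, Bb, Db, F); C5 is not a chord tone.
It is approached by step down from Db5 and left by step down to Bb4.
Step in, step out in the same direction — a passing tone.
It falls on the downbeat, so it is accented.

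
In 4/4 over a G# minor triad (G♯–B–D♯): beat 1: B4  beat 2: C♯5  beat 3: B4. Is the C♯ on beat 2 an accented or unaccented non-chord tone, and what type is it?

Unaccented neighbor tone.

The harmony at that moment is G♯ minor triad (G♯, B, D♯); C♯5 is not a chord tone.
It is approached by step up from B4 and left by step down to B4.
Step away and step back to the same note — a neighbor tone (upper neighbor).
It falls on a weak beat, so it is unaccented.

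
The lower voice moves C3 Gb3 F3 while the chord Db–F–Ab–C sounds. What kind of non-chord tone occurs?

The harmony at that moment is Db major seventh chord (Db, F, Ab, C); Gb3 is not a chord tone.
It is approached by leap up from C3 and left by step down to F3.
Leap in, step out — an appoggiatura.

Gb3 is an appoggiatura.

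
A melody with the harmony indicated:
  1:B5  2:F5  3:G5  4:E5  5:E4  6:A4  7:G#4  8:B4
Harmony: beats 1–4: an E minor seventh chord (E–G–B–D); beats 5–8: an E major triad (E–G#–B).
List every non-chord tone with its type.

F5 (beat 2) — appoggiatura; A4 (beat 6) — appoggiatura.

The harmony at that moment is E minor seventh chord (E, G, B, D); F5 is not a chord tone.
It is approached by leap down from B5 and left by step up to G5.
Leap in, step out — an appoggiatura.
The harmony at that moment is E major triad (E, G#, B); A4 is not a chord tone.
It is approached by leap up from E4 and left by step down to G#4.
Leap in, step out — an appoggiatura.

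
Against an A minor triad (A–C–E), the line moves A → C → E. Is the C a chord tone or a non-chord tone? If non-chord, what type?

A minor triad contains A, C, E; C is the third, so it is a chord tone.

Chord tone (the third of A minor triad).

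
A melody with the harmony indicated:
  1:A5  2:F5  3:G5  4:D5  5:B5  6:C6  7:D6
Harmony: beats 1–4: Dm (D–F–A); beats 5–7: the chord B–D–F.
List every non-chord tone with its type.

G5 (beat 3) — escape tone; C6 (beat 6) — passing tone.

The harmony at that moment is D minor triad (D, F, A); G5 is not a chord tone.
It is approached by step up from F5 and left by leap down to D5.
Step in, leap out — an escape tone.
The harmony at that moment is B diminished triad (B, D, F); C6 is not a chord tone.
It is approached by step up from B5 and left by step up to D6.
Step in, step out in the same direction — a passing tone.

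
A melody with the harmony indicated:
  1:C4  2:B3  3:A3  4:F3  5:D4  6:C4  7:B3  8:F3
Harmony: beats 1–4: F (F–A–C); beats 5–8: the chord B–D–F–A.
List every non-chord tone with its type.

The harmony at that moment is F major triad (F, A, C); B3 is not a chord tone.
It is approached by step down from C4 and left by step down to A3.
Step in, step out in the same direction — a passing tone.
The harmony at that moment is B half-diminished seventh chord (B, D, F, A); C4 is not a chord tone.
It is approached by step down from D4 and left by step down to B3.
Step in, step out in the same direction — a passing tone.

B3 (beat 2) — passing tone; C4 (beat 6) — passing tone.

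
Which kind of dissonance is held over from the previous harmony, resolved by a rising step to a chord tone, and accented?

Approach: by preparation — the pitch is first a chord tone, then held (tied or repeated) while the harmony changes under it. Departure: up by step. Metric position: strong.
A prepared dissonance that resolves upward by step — a retardation. (The same figure resolving downward would be a suspension.)

Retardation.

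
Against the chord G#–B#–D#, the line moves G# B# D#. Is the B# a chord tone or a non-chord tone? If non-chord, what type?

Chord tone (the third of G# major triad).

G# major triad contains G#, B#, D#; B# is the third, so it is a chord tone.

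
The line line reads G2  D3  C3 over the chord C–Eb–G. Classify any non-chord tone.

The harmony at that moment is C minor triad (C, Eb, G); D3 is not a chord tone.
It is approached by leap up from G2 and left by step down to C3.
Leap in, step out — an appoggiatura.

D3 is an appoggiatura.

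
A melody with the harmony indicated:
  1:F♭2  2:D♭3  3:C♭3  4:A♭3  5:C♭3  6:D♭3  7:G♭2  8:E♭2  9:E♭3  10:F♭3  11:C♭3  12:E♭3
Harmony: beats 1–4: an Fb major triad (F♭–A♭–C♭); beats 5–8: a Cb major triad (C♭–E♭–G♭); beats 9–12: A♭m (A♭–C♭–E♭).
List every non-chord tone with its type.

The harmony at that moment is F♭ major triad (F♭, A♭, C♭); D♭3 is not a chord tone.
It is approached by leap up from F♭2 and left by step down to C♭3.
Leap in, step out — an appoggiatura.
The harmony at that moment is C♭ major triad (C♭, E♭, G♭); D♭3 is not a chord tone.
It is approached by step up from C♭3 and left by leap down to G♭2.
Step in, leap out — an escape tone.
The harmony at that moment is A♭ minor triad (A♭, C♭, E♭); F♭3 is not a chord tone.
It is approached by step up from E♭3 and left by leap down to C♭3.
Step in, leap out — an escape tone.

D♭3 (beat 2) — appoggiatura; D♭3 (beat 6) — escape tone; F♭3 (beat 10) — escape tone.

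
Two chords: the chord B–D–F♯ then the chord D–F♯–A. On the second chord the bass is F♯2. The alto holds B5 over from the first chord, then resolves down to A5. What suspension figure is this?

At the second chord the bass is F♯2. The suspended B5 lies a fourth above the bass; after resolving down by step to A5, the interval above the bass becomes a third.
Suspension figures are named by those two intervals: 4–3.

4–3 suspension.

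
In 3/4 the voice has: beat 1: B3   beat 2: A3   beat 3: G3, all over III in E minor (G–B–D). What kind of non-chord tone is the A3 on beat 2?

Passing tone.

The harmony at that moment is G major triad (G, B, D); A3 is not a chord tone.
It is approached by step down from B3 and left by step down to G3.
Step in, step out in the same direction — a passing tone.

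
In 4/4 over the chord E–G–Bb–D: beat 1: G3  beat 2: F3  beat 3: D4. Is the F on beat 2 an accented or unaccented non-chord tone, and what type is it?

Unaccented escape tone.

The harmony at that moment is E half-diminished seventh chord (E, G, Bb, D); F3 is not a chord tone.
It is approached by step down from G3 and left by leap up to D4.
Step in, leap out — an escape tone.
It falls on a weak beat, so it is unaccented.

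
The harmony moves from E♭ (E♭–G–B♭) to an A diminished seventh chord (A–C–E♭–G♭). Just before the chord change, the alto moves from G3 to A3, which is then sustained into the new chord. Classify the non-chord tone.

The harmony at that moment is E♭ major triad (E♭, G, B♭); A3 is not a chord tone.
It is approached by step up from G3 and then sustained as the same pitch into the next harmony.
Arriving early and becoming a chord tone when the harmony changes — an anticipation.

A3 is an anticipation.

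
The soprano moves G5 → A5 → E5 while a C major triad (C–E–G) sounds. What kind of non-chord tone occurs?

A5 is an escape tone.

The harmony at that moment is C major triad (C, E, G); A5 is not a chord tone.
It is approached by step up from G5 and left by leap down to E5.
Step in, leap out — an escape tone.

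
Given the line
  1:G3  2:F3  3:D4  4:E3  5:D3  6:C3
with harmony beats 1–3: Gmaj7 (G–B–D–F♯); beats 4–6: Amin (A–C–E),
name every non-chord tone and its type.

F3 (beat 2) — escape tone; D3 (beat 5) — passing tone.

The harmony at that moment is G major seventh chord (G, B, D, F♯); F3 is not a chord tone.
It is approached by step down from G3 and left by leap up to D4.
Step in, leap out — an escape tone.
The harmony at that moment is A minor triad (A, C, E); D3 is not a chord tone.
It is approached by step down from E3 and left by step down to C3.
Step in, step out in the same direction — a passing tone.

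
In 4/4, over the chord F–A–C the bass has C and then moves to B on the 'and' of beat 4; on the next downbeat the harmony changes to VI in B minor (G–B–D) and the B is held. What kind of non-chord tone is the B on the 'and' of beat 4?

Anticipation.

The harmony at that moment is F major triad (F, A, C); B is not a chord tone.
It is approached by step down from C and then sustained as the same pitch into the next harmony.
Arriving early and becoming a chord tone when the harmony changes — an anticipation.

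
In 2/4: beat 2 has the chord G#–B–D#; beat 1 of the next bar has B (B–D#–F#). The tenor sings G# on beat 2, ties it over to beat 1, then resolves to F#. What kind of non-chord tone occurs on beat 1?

Suspension.

The harmony at that moment is B major triad (B, D#, F#); G# is not a chord tone.
It is held over (the same pitch as the preceding G#) and left by step down to F#.
Held over from the previous chord and resolving down by step — a suspension.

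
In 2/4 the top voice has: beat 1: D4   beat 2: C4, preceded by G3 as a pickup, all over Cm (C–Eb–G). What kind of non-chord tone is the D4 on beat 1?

The harmony at that moment is C minor triad (C, Eb, G); D4 is not a chord tone.
It is approached by leap up from G3 and left by step down to C4.
Leap in, step out, metrically accented — an appoggiatura.

Appoggiatura.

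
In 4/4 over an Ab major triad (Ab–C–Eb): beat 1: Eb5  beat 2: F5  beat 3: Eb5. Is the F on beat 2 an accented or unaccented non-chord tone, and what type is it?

Unaccented neighbor tone.

The harmony at that moment is Ab major triad (Ab, C, Eb); F5 is not a chord tone.
It is approached by step up from Eb5 and left by step down to Eb5.
Step away and step back to the same note — a neighbor tone (upper neighbor).
It falls on a weak beat, so it is unaccented.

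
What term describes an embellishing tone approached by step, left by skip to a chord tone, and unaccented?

Escape tone.

Approach: by step. Departure: by leap. Metric position: weak.
Step in, leap out, from a weak position — an escape tone (échappée). (It is the mirror image of the appoggiatura, which leaps in and steps out on a strong beat.)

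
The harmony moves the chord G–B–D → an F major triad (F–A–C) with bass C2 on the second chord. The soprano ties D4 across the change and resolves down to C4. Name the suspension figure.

At the second chord the bass is C2. The suspended D4 lies a ninth above the bass; after resolving down by step to C4, the interval above the bass becomes an octave.
Suspension figures are named by those two intervals: 9–8.

9–8 suspension.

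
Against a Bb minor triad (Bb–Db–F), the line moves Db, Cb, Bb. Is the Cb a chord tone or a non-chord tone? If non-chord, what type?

The harmony at that moment is Bb minor triad (Bb, Db, F); Cb is not a chord tone.
It is approached by step down from Db and left by step down to Bb.
Step in, step out in the same direction — a passing tone.

Non-chord tone — a passing tone.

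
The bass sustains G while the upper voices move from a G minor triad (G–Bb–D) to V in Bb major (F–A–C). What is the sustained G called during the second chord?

The harmony at that moment is F major triad (F, A, C); G is not a chord tone.
It is held over (the same pitch as the preceding G) and then sustained as the same pitch into the next harmony.
Sustained through a change of harmony — a pedal tone.

Pedal tone (pedal point).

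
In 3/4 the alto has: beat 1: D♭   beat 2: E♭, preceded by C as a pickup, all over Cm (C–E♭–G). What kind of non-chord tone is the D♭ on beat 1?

The harmony at that moment is C minor triad (C, E♭, G); D♭ is not a chord tone.
It is approached by step up from C and left by step up to E♭.
Step in, step out in the same direction — a passing tone.

Passing tone.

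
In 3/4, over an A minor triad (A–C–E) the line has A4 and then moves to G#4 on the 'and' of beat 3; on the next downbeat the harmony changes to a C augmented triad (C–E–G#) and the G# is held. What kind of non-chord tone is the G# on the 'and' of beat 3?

The harmony at that moment is A minor triad (A, C, E); G#4 is not a chord tone.
It is approached by step down from A4 and then sustained as the same pitch into the next harmony.
Arriving early and becoming a chord tone when the harmony changes — an anticipation.

Anticipation.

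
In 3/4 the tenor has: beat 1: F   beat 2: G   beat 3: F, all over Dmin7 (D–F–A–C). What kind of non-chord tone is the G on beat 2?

Upper neighbor tone.

The harmony at that moment is D minor seventh chord (D, F, A, C); G is not a chord tone.
It is approached by step up from F and left by step down to F.
Step away and step back to the same note — a neighbor tone (upper neighbor).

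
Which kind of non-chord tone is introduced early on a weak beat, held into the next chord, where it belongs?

Approach: ahead of the chord change (typically by step), so it is dissonant against the current harmony. Departure: none — the same pitch is restated or held and is a chord tone of the new harmony.
Dissonant first, consonant once the harmony catches up: the note simply arrives early — an anticipation. (The reverse timing, consonant first and dissonant after the change, would be a suspension or retardation.)

Anticipation.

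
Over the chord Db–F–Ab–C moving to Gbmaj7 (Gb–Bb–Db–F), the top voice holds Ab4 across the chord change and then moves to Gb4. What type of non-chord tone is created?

Ab4 is a suspension.

The harmony at that moment is Gb major seventh chord (Gb, Bb, Db, F); Ab4 is not a chord tone.
It is held over (the same pitch as the preceding Ab4) and left by step down to Gb4.
Held over from the previous chord and resolving down by step — a suspension.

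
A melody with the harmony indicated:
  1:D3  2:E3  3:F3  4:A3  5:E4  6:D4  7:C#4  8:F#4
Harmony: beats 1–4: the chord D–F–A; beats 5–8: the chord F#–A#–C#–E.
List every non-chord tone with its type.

E3 (beat 2) — passing tone; D4 (beat 6) — passing tone.

The harmony at that moment is D minor triad (D, F, A); E3 is not a chord tone.
It is approached by step up from D3 and left by step up to F3.
Step in, step out in the same direction — a passing tone.
The harmony at that moment is F# dominant seventh chord (F#, A#, C#, E); D4 is not a chord tone.
It is approached by step down from E4 and left by step down to C#4.
Step in, step out in the same direction — a passing tone.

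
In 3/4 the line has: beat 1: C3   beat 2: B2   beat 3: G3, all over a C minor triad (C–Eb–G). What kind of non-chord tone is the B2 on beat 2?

The harmony at that moment is C minor triad (C, Eb, G); B2 is not a chord tone.
It is approached by step down from C3 and left by leap up to G3.
Step in, leap out, on a weak beat — an escape tone.

Escape tone.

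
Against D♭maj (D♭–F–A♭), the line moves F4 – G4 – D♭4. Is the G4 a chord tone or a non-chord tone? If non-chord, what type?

The harmony at that moment is D♭ major triad (D♭, F, A♭); G4 is not a chord tone.
It is approached by step up from F4 and left by leap down to D♭4.
Step in, leap out — an escape tone.

Non-chord tone — an escape tone.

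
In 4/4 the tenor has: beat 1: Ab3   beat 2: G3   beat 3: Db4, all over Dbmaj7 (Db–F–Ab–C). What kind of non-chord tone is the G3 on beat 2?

The harmony at that moment is Db major seventh chord (Db, F, Ab, C); G3 is not a chord tone.
It is approached by step down from Ab3 and left by leap up to Db4.
Step in, leap out, on a weak beat — an escape tone.

Escape tone.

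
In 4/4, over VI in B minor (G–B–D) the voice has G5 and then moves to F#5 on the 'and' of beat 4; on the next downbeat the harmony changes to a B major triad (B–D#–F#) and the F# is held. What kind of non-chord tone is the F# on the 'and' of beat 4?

Anticipation.

The harmony at that moment is G major triad (G, B, D); F#5 is not a chord tone.
It is approached by step down from G5 and then sustained as the same pitch into the next harmony.
Arriving early and becoming a chord tone when the harmony changes — an anticipation.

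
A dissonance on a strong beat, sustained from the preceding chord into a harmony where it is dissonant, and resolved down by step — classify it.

Suspension.

Approach: by preparation — the pitch is first a chord tone, then held (tied or repeated) while the harmony changes under it. Departure: down by step. Metric position: strong.
A prepared dissonance that resolves downward by step — a suspension. (The same figure resolving upward would be a retardation.)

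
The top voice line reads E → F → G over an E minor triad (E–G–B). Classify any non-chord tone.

F is a passing tone.

The harmony at that moment is E minor triad (E, G, B); F is not a chord tone.
It is approached by step up from E and left by step up to G.
Step in, step out in the same direction — a passing tone.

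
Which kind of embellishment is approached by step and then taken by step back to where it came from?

Approach: by step. Departure: by step in the opposite direction, back to the starting pitch.
Stepwise on both sides but reversing to return to the same chord tone — a neighbor tone. (Had it continued onward in the same direction it would be a passing tone instead.)

Neighbor tone.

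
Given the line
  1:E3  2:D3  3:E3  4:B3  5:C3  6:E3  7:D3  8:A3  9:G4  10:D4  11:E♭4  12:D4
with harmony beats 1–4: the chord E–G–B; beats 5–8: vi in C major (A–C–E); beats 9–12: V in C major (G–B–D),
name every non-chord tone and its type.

The harmony at that moment is E minor triad (E, G, B); D3 is not a chord tone.
It is approached by step down from E3 and left by step up to E3.
Step away and step back to the same note — a neighbor tone (lower neighbor).
The harmony at that moment is A minor triad (A, C, E); D3 is not a chord tone.
It is approached by step down from E3 and left by leap up to A3.
Step in, leap out — an escape tone.
The harmony at that moment is G major triad (G, B, D); E♭4 is not a chord tone.
It is approached by step up from D4 and left by step down to D4.
Step away and step back to the same note — a neighbor tone (upper neighbor).

D3 (beat 2) — neighbor tone; D3 (beat 7) — escape tone; E♭4 (beat 11) — neighbor tone.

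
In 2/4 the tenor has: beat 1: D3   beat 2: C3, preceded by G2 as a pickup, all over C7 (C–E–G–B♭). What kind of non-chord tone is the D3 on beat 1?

Appoggiatura.

The harmony at that moment is C dominant seventh chord (C, E, G, B♭); D3 is not a chord tone.
It is approached by leap up from G2 and left by step down to C3.
Leap in, step out, metrically accented — an appoggiatura.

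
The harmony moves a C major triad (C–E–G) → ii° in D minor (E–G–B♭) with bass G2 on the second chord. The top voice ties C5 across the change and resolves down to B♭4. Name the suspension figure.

4–3 suspension.

At the second chord the bass is G2. The suspended C5 lies a fourth above the bass; after resolving down by step to B♭4, the interval above the bass becomes a third.
Suspension figures are named by those two intervals: 4–3.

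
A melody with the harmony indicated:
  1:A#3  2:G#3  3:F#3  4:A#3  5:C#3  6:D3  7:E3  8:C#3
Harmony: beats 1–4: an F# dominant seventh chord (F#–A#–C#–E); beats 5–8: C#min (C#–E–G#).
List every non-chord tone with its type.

The harmony at that moment is F# dominant seventh chord (F#, A#, C#, E); G#3 is not a chord tone.
It is approached by step down from A#3 and left by step down to F#3.
Step in, step out in the same direction — a passing tone.
The harmony at that moment is C# minor triad (C#, E, G#); D3 is not a chord tone.
It is approached by step up from C#3 and left by step up to E3.
Step in, step out in the same direction — a passing tone.

G#3 (beat 2) — passing tone; D3 (beat 6) — passing tone.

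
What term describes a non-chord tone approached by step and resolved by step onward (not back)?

Passing tone.

Approach: by step. Departure: by step, continuing in the same direction.
Stepwise on both sides with no change of direction means the note fills in the space between two different chord tones — a passing tone. (Had it turned back to its starting note it would be a neighbor tone instead.)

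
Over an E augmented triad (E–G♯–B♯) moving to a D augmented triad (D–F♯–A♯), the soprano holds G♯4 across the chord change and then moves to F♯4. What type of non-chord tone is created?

G♯4 is a suspension.

The harmony at that moment is D augmented triad (D, F♯, A♯); G♯4 is not a chord tone.
It is held over (the same pitch as the preceding G♯4) and left by step down to F♯4.
Held over from the previous chord and resolving down by step — a suspension.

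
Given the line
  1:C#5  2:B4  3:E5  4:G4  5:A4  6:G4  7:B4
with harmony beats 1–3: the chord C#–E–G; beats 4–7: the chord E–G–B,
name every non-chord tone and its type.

B4 (beat 2) — escape tone; A4 (beat 5) — neighbor tone.

The harmony at that moment is C# diminished triad (C#, E, G); B4 is not a chord tone.
It is approached by step down from C#5 and left by leap up to E5.
Step in, leap out — an escape tone.
The harmony at that moment is E minor triad (E, G, B); A4 is not a chord tone.
It is approached by step up from G4 and left by step down to G4.
Step away and step back to the same note — a neighbor tone (upper neighbor).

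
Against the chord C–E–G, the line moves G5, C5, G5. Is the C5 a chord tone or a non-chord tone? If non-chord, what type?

C major triad contains C, E, G; C is the root, so it is a chord tone.

Chord tone (the root of C major triad).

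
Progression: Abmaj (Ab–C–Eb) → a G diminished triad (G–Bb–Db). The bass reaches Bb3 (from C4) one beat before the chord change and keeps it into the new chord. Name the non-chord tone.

Bb3 is an anticipation.

The harmony at that moment is Ab major triad (Ab, C, Eb); Bb3 is not a chord tone.
It is approached by step down from C4 and then sustained as the same pitch into the next harmony.
Arriving early and becoming a chord tone when the harmony changes — an anticipation.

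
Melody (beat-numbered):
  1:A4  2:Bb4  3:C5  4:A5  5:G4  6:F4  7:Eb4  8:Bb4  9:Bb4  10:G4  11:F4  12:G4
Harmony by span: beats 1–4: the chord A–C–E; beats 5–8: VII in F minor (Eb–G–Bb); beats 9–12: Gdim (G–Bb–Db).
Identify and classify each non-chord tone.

The harmony at that moment is A minor triad (A, C, E); Bb4 is not a chord tone.
It is approached by step up from A4 and left by step up to C5.
Step in, step out in the same direction — a passing tone.
The harmony at that moment is Eb major triad (Eb, G, Bb); F4 is not a chord tone.
It is approached by step down from G4 and left by step down to Eb4.
Step in, step out in the same direction — a passing tone.
The harmony at that moment is G diminished triad (G, Bb, Db); F4 is not a chord tone.
It is approached by step down from G4 and left by step up to G4.
Step away and step back to the same note — a neighbor tone (lower neighbor).

Bb4 (beat 2) — passing tone; F4 (beat 6) — passing tone; F4 (beat 11) — neighbor tone.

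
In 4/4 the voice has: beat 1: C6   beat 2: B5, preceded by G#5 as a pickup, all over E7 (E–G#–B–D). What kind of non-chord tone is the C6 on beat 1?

The harmony at that moment is E dominant seventh chord (E, G#, B, D); C6 is not a chord tone.
It is approached by leap up from G#5 and left by step down to B5.
Leap in, step out, metrically accented — an appoggiatura.

Appoggiatura.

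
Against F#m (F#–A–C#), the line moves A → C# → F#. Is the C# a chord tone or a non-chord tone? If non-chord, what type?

Chord tone (the fifth of F# minor triad).

F# minor triad contains F#, A, C#; C# is the fifth, so it is a chord tone.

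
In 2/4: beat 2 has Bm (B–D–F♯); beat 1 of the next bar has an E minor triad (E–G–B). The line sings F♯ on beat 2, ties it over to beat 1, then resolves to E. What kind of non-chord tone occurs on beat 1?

Suspension.

The harmony at that moment is E minor triad (E, G, B); F♯ is not a chord tone.
It is held over (the same pitch as the preceding F♯) and left by step down to E.
Held over from the previous chord and resolving down by step — a suspension.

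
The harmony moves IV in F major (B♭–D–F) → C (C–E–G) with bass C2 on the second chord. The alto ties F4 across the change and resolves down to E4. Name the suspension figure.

4–3 suspension.

At the second chord the bass is C2. The suspended F4 lies a fourth above the bass; after resolving down by step to E4, the interval above the bass becomes a third.
Suspension figures are named by those two intervals: 4–3.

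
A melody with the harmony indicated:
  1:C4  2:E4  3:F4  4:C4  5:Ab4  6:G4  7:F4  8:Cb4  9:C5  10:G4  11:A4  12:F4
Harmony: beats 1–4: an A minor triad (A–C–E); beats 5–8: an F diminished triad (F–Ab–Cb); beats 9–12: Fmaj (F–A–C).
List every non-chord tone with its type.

The harmony at that moment is A minor triad (A, C, E); F4 is not a chord tone.
It is approached by step up from E4 and left by leap down to C4.
Step in, leap out — an escape tone.
The harmony at that moment is F diminished triad (F, Ab, Cb); G4 is not a chord tone.
It is approached by step down from Ab4 and left by step down to F4.
Step in, step out in the same direction — a passing tone.
The harmony at that moment is F major triad (F, A, C); G4 is not a chord tone.
It is approached by leap down from C5 and left by step up to A4.
Leap in, step out — an appoggiatura.

F4 (beat 3) — escape tone; G4 (beat 6) — passing tone; G4 (beat 10) — appoggiatura.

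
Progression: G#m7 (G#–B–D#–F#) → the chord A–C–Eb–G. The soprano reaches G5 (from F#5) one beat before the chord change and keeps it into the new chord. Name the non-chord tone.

G5 is an anticipation.

The harmony at that moment is G# minor seventh chord (G#, B, D#, F#); G5 is not a chord tone.
It is approached by step up from F#5 and then sustained as the same pitch into the next harmony.
Arriving early and becoming a chord tone when the harmony changes — an anticipation.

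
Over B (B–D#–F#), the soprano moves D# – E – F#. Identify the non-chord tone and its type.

The harmony at that moment is B major triad (B, D#, F#); E is not a chord tone.
It is approached by step up from D# and left by step up to F#.
Step in, step out in the same direction — a passing tone.

E is a passing tone.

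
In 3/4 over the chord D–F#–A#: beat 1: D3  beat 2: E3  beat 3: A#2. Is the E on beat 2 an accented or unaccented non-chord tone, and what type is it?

The harmony at that moment is D augmented triad (D, F#, A#); E3 is not a chord tone.
It is approached by step up from D3 and left by leap down to A#2.
Step in, leap out — an escape tone.
It falls on a weak beat, so it is unaccented.

Unaccented escape tone.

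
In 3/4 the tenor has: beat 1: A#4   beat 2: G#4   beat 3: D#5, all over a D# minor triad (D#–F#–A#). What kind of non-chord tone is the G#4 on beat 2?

Escape tone.

The harmony at that moment is D# minor triad (D#, F#, A#); G#4 is not a chord tone.
It is approached by step down from A#4 and left by leap up to D#5.
Step in, leap out, on a weak beat — an escape tone.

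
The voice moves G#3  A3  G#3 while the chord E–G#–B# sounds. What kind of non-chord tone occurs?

The harmony at that moment is E augmented triad (E, G#, B#); A3 is not a chord tone.
It is approached by step up from G#3 and left by step down to G#3.
Step away and step back to the same note — a neighbor tone (upper neighbor).

A3 is a neighbor tone.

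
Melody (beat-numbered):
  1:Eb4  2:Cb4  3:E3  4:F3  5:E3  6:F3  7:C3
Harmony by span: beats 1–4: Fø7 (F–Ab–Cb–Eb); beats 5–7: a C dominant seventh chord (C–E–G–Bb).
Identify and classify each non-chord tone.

E3 (beat 3) — appoggiatura; F3 (beat 6) — escape tone.

The harmony at that moment is F half-diminished seventh chord (F, Ab, Cb, Eb); E3 is not a chord tone.
It is approached by leap down from Cb4 and left by step up to F3.
Leap in, step out — an appoggiatura.
The harmony at that moment is C dominant seventh chord (C, E, G, Bb); F3 is not a chord tone.
It is approached by step up from E3 and left by leap down to C3.
Step in, leap out — an escape tone.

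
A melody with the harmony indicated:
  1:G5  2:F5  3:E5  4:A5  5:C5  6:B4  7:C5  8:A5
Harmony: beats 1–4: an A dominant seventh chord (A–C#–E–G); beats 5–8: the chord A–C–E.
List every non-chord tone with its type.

The harmony at that moment is A dominant seventh chord (A, C#, E, G); F5 is not a chord tone.
It is approached by step down from G5 and left by step down to E5.
Step in, step out in the same direction — a passing tone.
The harmony at that moment is A minor triad (A, C, E); B4 is not a chord tone.
It is approached by step down from C5 and left by step up to C5.
Step away and step back to the same note — a neighbor tone (lower neighbor).

F5 (beat 2) — passing tone; B4 (beat 6) — neighbor tone.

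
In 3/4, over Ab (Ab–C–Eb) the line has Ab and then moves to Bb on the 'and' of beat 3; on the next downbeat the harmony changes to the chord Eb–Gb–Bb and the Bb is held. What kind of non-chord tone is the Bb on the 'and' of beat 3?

The harmony at that moment is Ab major triad (Ab, C, Eb); Bb is not a chord tone.
It is approached by step up from Ab and then sustained as the same pitch into the next harmony.
Arriving early and becoming a chord tone when the harmony changes — an anticipation.

Anticipation.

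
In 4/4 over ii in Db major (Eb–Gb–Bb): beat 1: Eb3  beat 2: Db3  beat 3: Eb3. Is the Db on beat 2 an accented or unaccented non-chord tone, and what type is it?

Unaccented neighbor tone.

The harmony at that moment is Eb minor triad (Eb, Gb, Bb); Db3 is not a chord tone.
It is approached by step down from Eb3 and left by step up to Eb3.
Step away and step back to the same note — a neighbor tone (lower neighbor).
It falls on a weak beat, so it is unaccented.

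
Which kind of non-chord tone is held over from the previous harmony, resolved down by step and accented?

Suspension.

Approach: by preparation — the pitch is first a chord tone, then held (tied or repeated) while the harmony changes under it. Departure: down by step. Metric position: strong.
A prepared dissonance that resolves downward by step — a suspension. (The same figure resolving upward would be a retardation.)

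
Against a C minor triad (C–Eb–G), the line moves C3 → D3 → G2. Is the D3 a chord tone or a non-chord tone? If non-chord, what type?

The harmony at that moment is C minor triad (C, Eb, G); D3 is not a chord tone.
It is approached by step up from C3 and left by leap down to G2.
Step in, leap out — an escape tone.

Non-chord tone — an escape tone.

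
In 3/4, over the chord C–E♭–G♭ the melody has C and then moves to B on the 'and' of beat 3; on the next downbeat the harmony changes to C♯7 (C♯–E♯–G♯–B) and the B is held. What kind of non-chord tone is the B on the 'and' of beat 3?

Anticipation.

The harmony at that moment is C diminished triad (C, E♭, G♭); B is not a chord tone.
It is approached by step down from C and then sustained as the same pitch into the next harmony.
Arriving early and becoming a chord tone when the harmony changes — an anticipation.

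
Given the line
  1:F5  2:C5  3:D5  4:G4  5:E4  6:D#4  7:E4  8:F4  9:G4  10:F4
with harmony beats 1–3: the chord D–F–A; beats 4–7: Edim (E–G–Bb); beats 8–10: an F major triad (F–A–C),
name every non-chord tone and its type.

C5 (beat 2) — appoggiatura; D#4 (beat 6) — neighbor tone; G4 (beat 9) — neighbor tone.

The harmony at that moment is D minor triad (D, F, A); C5 is not a chord tone.
It is approached by leap down from F5 and left by step up to D5.
Leap in, step out — an appoggiatura.
The harmony at that moment is E diminished triad (E, G, Bb); D#4 is not a chord tone.
It is approached by step down from E4 and left by step up to E4.
Step away and step back to the same note — a neighbor tone (lower neighbor).
The harmony at that moment is F major triad (F, A, C); G4 is not a chord tone.
It is approached by step up from F4 and left by step down to F4.
Step away and step back to the same note — a neighbor tone (upper neighbor).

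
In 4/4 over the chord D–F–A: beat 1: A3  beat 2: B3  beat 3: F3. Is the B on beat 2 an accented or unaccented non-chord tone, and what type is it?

The harmony at that moment is D minor triad (D, F, A); B3 is not a chord tone.
It is approached by step up from A3 and left by leap down to F3.
Step in, leap out — an escape tone.
It falls on a weak beat, so it is unaccented.

Unaccented escape tone.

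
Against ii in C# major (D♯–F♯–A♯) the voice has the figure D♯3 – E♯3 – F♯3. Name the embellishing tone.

E♯3 is a passing tone.

The harmony at that moment is D♯ minor triad (D♯, F♯, A♯); E♯3 is not a chord tone.
It is approached by step up from D♯3 and left by step up to F♯3.
Step in, step out in the same direction — a passing tone.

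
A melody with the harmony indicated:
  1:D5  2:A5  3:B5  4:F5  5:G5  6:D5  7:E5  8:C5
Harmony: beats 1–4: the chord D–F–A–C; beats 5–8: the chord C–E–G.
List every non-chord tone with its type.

The harmony at that moment is D minor seventh chord (D, F, A, C); B5 is not a chord tone.
It is approached by step up from A5 and left by leap down to F5.
Step in, leap out — an escape tone.
The harmony at that moment is C major triad (C, E, G); D5 is not a chord tone.
It is approached by leap down from G5 and left by step up to E5.
Leap in, step out — an appoggiatura.

B5 (beat 3) — escape tone; D5 (beat 6) — appoggiatura.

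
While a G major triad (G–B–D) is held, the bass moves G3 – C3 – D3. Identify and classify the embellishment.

C3 is an appoggiatura.

The harmony at that moment is G major triad (G, B, D); C3 is not a chord tone.
It is approached by leap down from G3 and left by step up to D3.
Leap in, step out — an appoggiatura.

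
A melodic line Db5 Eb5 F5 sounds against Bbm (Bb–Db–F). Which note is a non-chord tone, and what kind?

Eb5 is a passing tone.

The harmony at that moment is Bb minor triad (Bb, Db, F); Eb5 is not a chord tone.
It is approached by step up from Db5 and left by step up to F5.
Step in, step out in the same direction — a passing tone.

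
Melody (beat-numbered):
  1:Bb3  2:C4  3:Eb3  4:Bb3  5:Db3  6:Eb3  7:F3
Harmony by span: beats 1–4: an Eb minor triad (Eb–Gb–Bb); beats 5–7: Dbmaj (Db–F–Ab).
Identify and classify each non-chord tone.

The harmony at that moment is Eb minor triad (Eb, Gb, Bb); C4 is not a chord tone.
It is approached by step up from Bb3 and left by leap down to Eb3.
Step in, leap out — an escape tone.
The harmony at that moment is Db major triad (Db, F, Ab); Eb3 is not a chord tone.
It is approached by step up from Db3 and left by step up to F3.
Step in, step out in the same direction — a passing tone.

C4 (beat 2) — escape tone; Eb3 (beat 6) — passing tone.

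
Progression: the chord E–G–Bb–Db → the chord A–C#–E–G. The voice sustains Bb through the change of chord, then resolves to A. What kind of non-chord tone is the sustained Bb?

The harmony at that moment is A dominant seventh chord (A, C#, E, G); Bb is not a chord tone.
It is held over (the same pitch as the preceding Bb) and left by step down to A.
Held over from the previous chord and resolving down by step — a suspension.

Bb is a suspension.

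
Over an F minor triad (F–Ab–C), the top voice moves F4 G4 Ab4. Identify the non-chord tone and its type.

The harmony at that moment is F minor triad (F, Ab, C); G4 is not a chord tone.
It is approached by step up from F4 and left by step up to Ab4.
Step in, step out in the same direction — a passing tone.

G4 is a passing tone.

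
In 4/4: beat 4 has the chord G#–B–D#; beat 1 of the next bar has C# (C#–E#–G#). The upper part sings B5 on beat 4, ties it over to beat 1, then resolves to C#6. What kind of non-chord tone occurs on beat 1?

Retardation.

The harmony at that moment is C# major triad (C#, E#, G#); B5 is not a chord tone.
It is held over (the same pitch as the preceding B5) and left by step up to C#6.
Held over from the previous chord and resolving up by step — a retardation.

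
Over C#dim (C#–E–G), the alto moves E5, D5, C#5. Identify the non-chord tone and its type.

D5 is a passing tone.

The harmony at that moment is C# diminished triad (C#, E, G); D5 is not a chord tone.
It is approached by step down from E5 and left by step down to C#5.
Step in, step out in the same direction — a passing tone.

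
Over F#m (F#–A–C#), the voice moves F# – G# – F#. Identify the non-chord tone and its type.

The harmony at that moment is F# minor triad (F#, A, C#); G# is not a chord tone.
It is approached by step up from F# and left by step down to F#.
Step away and step back to the same note — a neighbor tone (upper neighbor).

G# is a neighbor tone.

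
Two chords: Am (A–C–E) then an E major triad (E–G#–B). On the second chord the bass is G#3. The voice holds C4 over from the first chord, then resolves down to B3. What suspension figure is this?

4–3 suspension.

At the second chord the bass is G#3. The suspended C4 lies a fourth above the bass; after resolving down by step to B3, the interval above the bass becomes a third.
Suspension figures are named by those two intervals: 4–3.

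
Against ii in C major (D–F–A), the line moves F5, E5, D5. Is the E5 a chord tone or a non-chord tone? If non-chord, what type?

Non-chord tone — a passing tone.

The harmony at that moment is D minor triad (D, F, A); E5 is not a chord tone.
It is approached by step down from F5 and left by step down to D5.
Step in, step out in the same direction — a passing tone.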